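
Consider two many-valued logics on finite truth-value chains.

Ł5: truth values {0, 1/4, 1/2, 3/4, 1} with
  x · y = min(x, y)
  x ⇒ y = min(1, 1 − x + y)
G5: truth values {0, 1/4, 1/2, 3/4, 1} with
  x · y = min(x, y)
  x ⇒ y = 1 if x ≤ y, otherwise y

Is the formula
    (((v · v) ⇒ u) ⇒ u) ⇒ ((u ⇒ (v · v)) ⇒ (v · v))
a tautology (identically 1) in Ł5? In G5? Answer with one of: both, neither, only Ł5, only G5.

In Ł5: every assignment gives 1 — tautology.
In G5: at u = 0, v = 1/4 the value is 1/4 — not a tautology.

only Ł5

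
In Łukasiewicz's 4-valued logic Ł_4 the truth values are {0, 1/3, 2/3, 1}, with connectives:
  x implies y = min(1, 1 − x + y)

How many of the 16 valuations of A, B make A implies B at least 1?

A = 0, B = 0 ↦ 1  ≥
A = 0, B = 1/3 ↦ 1  ≥
A = 0, B = 2/3 ↦ 1  ≥
A = 0, B = 1 ↦ 1  ≥
A = 1/3, B = 0 ↦ 2/3  <
A = 1/3, B = 1/3 ↦ 1  ≥
A = 1/3, B = 2/3 ↦ 1  ≥
A = 1/3, B = 1 ↦ 1  ≥
A = 2/3, B = 0 ↦ 1/3  <
A = 2/3, B = 1/3 ↦ 2/3  <
A = 2/3, B = 2/3 ↦ 1  ≥
A = 2/3, B = 1 ↦ 1  ≥
A = 1, B = 0 ↦ 0  <
A = 1, B = 1/3 ↦ 1/3  <
A = 1, B = 2/3 ↦ 2/3  <
A = 1, B = 1 ↦ 1  ≥
So 10 of the 16 assignments meet the threshold.

10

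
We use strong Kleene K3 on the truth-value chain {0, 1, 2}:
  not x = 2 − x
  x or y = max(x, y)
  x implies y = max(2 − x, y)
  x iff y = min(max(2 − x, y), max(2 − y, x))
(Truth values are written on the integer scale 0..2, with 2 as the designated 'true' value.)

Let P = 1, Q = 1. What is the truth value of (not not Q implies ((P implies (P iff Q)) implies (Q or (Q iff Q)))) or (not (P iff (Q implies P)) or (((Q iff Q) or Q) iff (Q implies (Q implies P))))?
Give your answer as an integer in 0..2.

1

not Q = not 1 = 1
not not Q = not 1 = 1
P iff Q = 1 iff 1 = 1
P implies (P iff Q) = 1 implies 1 = 1
Q iff Q = 1 iff 1 = 1
Q or (Q iff Q) = 1 or 1 = 1
(P implies (P iff Q)) implies (Q or (Q iff Q)) = 1 implies 1 = 1
not not Q implies ((P implies (P iff Q)) implies (Q or (Q iff Q))) = 1 implies 1 = 1
Q implies P = 1 implies 1 = 1
P iff (Q implies P) = 1 iff 1 = 1
not (P iff (Q implies P)) = not 1 = 1
Q iff Q = 1 iff 1 = 1
(Q iff Q) or Q = 1 or 1 = 1
Q implies P = 1 implies 1 = 1
Q implies (Q implies P) = 1 implies 1 = 1
((Q iff Q) or Q) iff (Q implies (Q implies P)) = 1 iff 1 = 1
not (P iff (Q implies P)) or (((Q iff Q) or Q) iff (Q implies (Q implies P))) = 1 or 1 = 1
(not not Q implies ((P implies (P iff Q)) implies (Q or (Q iff Q)))) or (not (P iff (Q implies P)) or (((Q iff Q) or Q) iff (Q implies (Q implies P)))) = 1 or 1 = 1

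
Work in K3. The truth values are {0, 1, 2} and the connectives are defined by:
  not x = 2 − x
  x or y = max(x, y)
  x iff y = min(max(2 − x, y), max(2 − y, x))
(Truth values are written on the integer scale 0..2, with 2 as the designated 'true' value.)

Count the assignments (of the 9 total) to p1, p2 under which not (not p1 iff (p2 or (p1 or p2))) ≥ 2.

4

p1 = 0, p2 = 0 ↦ 2  ≥
p1 = 0, p2 = 1 ↦ 1  <
p1 = 0, p2 = 2 ↦ 0  <
p1 = 1, p2 = 0 ↦ 1  <
p1 = 1, p2 = 1 ↦ 1  <
p1 = 1, p2 = 2 ↦ 1  <
p1 = 2, p2 = 0 ↦ 2  ≥
p1 = 2, p2 = 1 ↦ 2  ≥
p1 = 2, p2 = 2 ↦ 2  ≥
So 4 of the 9 assignments meet the threshold.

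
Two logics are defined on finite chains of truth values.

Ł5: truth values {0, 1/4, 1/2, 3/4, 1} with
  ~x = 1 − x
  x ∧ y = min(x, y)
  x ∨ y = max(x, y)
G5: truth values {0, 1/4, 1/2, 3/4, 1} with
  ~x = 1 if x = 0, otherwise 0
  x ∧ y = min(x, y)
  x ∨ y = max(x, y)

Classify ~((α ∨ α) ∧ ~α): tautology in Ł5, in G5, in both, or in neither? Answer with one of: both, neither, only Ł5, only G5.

In Ł5: at α = 1/4 the value is 3/4 — not a tautology.
In G5: every assignment gives 1 — tautology.

only G5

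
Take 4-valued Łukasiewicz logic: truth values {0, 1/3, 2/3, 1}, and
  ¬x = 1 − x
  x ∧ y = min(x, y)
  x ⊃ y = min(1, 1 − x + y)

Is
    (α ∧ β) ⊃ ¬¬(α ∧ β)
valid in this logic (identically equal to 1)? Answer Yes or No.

Yes

α = 0, β = 0 ↦ 1
α = 0, β = 1/3 ↦ 1
α = 0, β = 2/3 ↦ 1
α = 0, β = 1 ↦ 1
α = 1/3, β = 0 ↦ 1
α = 1/3, β = 1/3 ↦ 1
α = 1/3, β = 2/3 ↦ 1
α = 1/3, β = 1 ↦ 1
α = 2/3, β = 0 ↦ 1
α = 2/3, β = 1/3 ↦ 1
α = 2/3, β = 2/3 ↦ 1
α = 2/3, β = 1 ↦ 1
α = 1, β = 0 ↦ 1
α = 1, β = 1/3 ↦ 1
α = 1, β = 2/3 ↦ 1
α = 1, β = 1 ↦ 1
Every assignment gives a value ≥ 1.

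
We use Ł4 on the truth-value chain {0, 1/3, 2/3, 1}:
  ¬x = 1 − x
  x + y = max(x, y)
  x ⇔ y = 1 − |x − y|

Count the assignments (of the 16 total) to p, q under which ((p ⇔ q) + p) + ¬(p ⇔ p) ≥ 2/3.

13

p = 0, q = 0 ↦ 1  ≥
p = 0, q = 1/3 ↦ 2/3  ≥
p = 0, q = 2/3 ↦ 1/3  <
p = 0, q = 1 ↦ 0  <
p = 1/3, q = 0 ↦ 2/3  ≥
p = 1/3, q = 1/3 ↦ 1  ≥
p = 1/3, q = 2/3 ↦ 2/3  ≥
p = 1/3, q = 1 ↦ 1/3  <
p = 2/3, q = 0 ↦ 2/3  ≥
p = 2/3, q = 1/3 ↦ 2/3  ≥
p = 2/3, q = 2/3 ↦ 1  ≥
p = 2/3, q = 1 ↦ 2/3  ≥
p = 1, q = 0 ↦ 1  ≥
p = 1, q = 1/3 ↦ 1  ≥
p = 1, q = 2/3 ↦ 1  ≥
p = 1, q = 1 ↦ 1  ≥
So 13 of the 16 assignments meet the threshold.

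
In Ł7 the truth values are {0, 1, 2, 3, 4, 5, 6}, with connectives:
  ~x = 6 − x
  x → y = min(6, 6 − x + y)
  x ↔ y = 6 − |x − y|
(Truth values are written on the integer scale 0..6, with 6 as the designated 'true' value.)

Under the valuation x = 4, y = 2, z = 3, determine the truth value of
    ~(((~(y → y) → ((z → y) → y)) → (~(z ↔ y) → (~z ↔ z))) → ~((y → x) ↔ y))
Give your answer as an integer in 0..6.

2

y → y = 2 → 2 = 6
~(y → y) = ~6 = 0
z → y = 3 → 2 = 5
(z → y) → y = 5 → 2 = 3
~(y → y) → ((z → y) → y) = 0 → 3 = 6
z ↔ y = 3 ↔ 2 = 5
~(z ↔ y) = ~5 = 1
~z = ~3 = 3
~z ↔ z = 3 ↔ 3 = 6
~(z ↔ y) → (~z ↔ z) = 1 → 6 = 6
(~(y → y) → ((z → y) → y)) → (~(z ↔ y) → (~z ↔ z)) = 6 → 6 = 6
y → x = 2 → 4 = 6
(y → x) ↔ y = 6 ↔ 2 = 2
~((y → x) ↔ y) = ~2 = 4
((~(y → y) → ((z → y) → y)) → (~(z ↔ y) → (~z ↔ z))) → ~((y → x) ↔ y) = 6 → 4 = 4
~(((~(y → y) → ((z → y) → y)) → (~(z ↔ y) → (~z ↔ z))) → ~((y → x) ↔ y)) = ~4 = 2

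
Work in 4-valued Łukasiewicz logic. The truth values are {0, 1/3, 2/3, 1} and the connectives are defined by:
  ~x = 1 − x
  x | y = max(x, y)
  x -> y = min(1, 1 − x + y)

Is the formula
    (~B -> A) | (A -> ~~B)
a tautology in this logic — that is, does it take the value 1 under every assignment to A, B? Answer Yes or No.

No

Counterexample: take A = 1/3, B = 0.
~B = ~0 = 1
~B -> A = 1 -> 1/3 = 1/3
~B = ~0 = 1
~~B = ~1 = 0
A -> ~~B = 1/3 -> 0 = 2/3
(~B -> A) | (A -> ~~B) = 1/3 | 2/3 = 2/3
This gives 2/3 ≠ 1.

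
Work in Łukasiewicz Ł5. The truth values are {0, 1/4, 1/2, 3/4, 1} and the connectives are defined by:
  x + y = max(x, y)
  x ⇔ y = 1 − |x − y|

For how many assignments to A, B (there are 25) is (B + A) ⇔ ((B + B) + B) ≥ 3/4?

value 1: 15 assignments (counts)
value 3/4: 4 assignments (counts)
value 1/2: 3 assignments
value 1/4: 2 assignments
value 0: 1 assignment
So 19 of the 25 assignments meet the threshold.

19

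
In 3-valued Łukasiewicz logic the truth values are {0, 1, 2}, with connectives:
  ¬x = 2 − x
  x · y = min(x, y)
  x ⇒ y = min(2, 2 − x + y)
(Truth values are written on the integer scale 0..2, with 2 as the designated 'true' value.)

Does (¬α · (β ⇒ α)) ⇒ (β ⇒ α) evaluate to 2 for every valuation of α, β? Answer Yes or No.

Yes

α = 0, β = 0 ↦ 2
α = 0, β = 1 ↦ 2
α = 0, β = 2 ↦ 2
α = 1, β = 0 ↦ 2
α = 1, β = 1 ↦ 2
α = 1, β = 2 ↦ 2
α = 2, β = 0 ↦ 2
α = 2, β = 1 ↦ 2
α = 2, β = 2 ↦ 2
Every assignment gives a value ≥ 2.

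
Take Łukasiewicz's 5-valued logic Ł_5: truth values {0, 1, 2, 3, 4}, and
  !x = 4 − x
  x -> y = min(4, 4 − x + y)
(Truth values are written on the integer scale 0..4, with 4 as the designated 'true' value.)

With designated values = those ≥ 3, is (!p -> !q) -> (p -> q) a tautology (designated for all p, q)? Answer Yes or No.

Counterexample: take p = 2, q = 0.
!p = !2 = 2
!q = !0 = 4
!p -> !q = 2 -> 4 = 4
p -> q = 2 -> 0 = 2
(!p -> !q) -> (p -> q) = 4 -> 2 = 2
This gives 2, which is below 3.

No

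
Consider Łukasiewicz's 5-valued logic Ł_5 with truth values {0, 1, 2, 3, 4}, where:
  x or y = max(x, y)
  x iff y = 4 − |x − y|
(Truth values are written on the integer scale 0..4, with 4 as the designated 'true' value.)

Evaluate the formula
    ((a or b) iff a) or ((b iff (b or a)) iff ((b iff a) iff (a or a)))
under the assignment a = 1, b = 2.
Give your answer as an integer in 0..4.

a or b = 1 or 2 = 2
(a or b) iff a = 2 iff 1 = 3
b or a = 2 or 1 = 2
b iff (b or a) = 2 iff 2 = 4
b iff a = 2 iff 1 = 3
a or a = 1 or 1 = 1
(b iff a) iff (a or a) = 3 iff 1 = 2
(b iff (b or a)) iff ((b iff a) iff (a or a)) = 4 iff 2 = 2
((a or b) iff a) or ((b iff (b or a)) iff ((b iff a) iff (a or a))) = 3 or 2 = 3

3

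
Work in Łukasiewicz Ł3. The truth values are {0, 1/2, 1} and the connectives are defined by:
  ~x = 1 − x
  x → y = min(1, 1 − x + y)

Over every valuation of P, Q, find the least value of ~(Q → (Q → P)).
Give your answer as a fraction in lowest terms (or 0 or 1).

0

Take P = 0, Q = 0:
Q → P = 0 → 0 = 1
Q → (Q → P) = 0 → 1 = 1
~(Q → (Q → P)) = ~1 = 0
No assignment yields a value below 0, so this is the minimum.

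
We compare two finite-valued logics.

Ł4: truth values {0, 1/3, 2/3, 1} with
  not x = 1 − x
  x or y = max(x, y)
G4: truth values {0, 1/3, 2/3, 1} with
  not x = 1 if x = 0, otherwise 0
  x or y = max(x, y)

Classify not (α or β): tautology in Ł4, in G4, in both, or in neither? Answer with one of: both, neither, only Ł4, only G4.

neither

In Ł4: at α = 0, β = 1/3 the value is 2/3 — not a tautology.
In G4: at α = 0, β = 1/3 the value is 0 — not a tautology.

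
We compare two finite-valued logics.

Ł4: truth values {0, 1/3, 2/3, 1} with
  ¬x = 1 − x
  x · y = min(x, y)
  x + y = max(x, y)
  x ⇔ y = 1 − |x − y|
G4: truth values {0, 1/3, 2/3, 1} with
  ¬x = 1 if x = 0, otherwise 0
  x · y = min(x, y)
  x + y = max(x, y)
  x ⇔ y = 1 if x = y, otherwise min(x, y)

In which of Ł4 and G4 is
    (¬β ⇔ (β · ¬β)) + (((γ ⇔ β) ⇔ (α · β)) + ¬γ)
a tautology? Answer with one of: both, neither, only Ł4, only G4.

In Ł4: at α = 0, β = 0, γ = 1/3 the value is 2/3 — not a tautology.
In G4: every assignment gives 1 — tautology.

only G4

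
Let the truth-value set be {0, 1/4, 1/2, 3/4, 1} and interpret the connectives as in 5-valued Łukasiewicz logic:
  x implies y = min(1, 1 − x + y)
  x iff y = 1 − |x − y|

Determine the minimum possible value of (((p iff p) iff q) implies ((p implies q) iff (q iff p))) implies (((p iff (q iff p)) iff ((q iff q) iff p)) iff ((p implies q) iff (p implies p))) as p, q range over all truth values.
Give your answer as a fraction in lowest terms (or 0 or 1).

1/2

Take p = 0, q = 1/2:
p iff p = 0 iff 0 = 1
(p iff p) iff q = 1 iff 1/2 = 1/2
p implies q = 0 implies 1/2 = 1
q iff p = 1/2 iff 0 = 1/2
(p implies q) iff (q iff p) = 1 iff 1/2 = 1/2
((p iff p) iff q) implies ((p implies q) iff (q iff p)) = 1/2 implies 1/2 = 1
q iff p = 1/2 iff 0 = 1/2
p iff (q iff p) = 0 iff 1/2 = 1/2
q iff q = 1/2 iff 1/2 = 1
(q iff q) iff p = 1 iff 0 = 0
(p iff (q iff p)) iff ((q iff q) iff p) = 1/2 iff 0 = 1/2
p implies q = 0 implies 1/2 = 1
p implies p = 0 implies 0 = 1
(p implies q) iff (p implies p) = 1 iff 1 = 1
((p iff (q iff p)) iff ((q iff q) iff p)) iff ((p implies q) iff (p implies p)) = 1/2 iff 1 = 1/2
(((p iff p) iff q) implies ((p implies q) iff (q iff p))) implies (((p iff (q iff p)) iff ((q iff q) iff p)) iff ((p implies q) iff (p implies p))) = 1 implies 1/2 = 1/2
No assignment yields a value below 1/2, so this is the minimum.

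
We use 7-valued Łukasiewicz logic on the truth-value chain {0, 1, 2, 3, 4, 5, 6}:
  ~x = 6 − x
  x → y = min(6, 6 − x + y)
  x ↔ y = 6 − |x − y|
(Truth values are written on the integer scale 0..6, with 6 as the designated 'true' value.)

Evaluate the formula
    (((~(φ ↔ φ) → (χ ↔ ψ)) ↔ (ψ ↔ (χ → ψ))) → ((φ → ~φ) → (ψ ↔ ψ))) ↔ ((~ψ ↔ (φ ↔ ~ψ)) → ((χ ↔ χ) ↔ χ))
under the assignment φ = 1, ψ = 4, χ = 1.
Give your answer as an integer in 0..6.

4

φ ↔ φ = 1 ↔ 1 = 6
~(φ ↔ φ) = ~6 = 0
χ ↔ ψ = 1 ↔ 4 = 3
~(φ ↔ φ) → (χ ↔ ψ) = 0 → 3 = 6
χ → ψ = 1 → 4 = 6
ψ ↔ (χ → ψ) = 4 ↔ 6 = 4
(~(φ ↔ φ) → (χ ↔ ψ)) ↔ (ψ ↔ (χ → ψ)) = 6 ↔ 4 = 4
~φ = ~1 = 5
φ → ~φ = 1 → 5 = 6
ψ ↔ ψ = 4 ↔ 4 = 6
(φ → ~φ) → (ψ ↔ ψ) = 6 → 6 = 6
((~(φ ↔ φ) → (χ ↔ ψ)) ↔ (ψ ↔ (χ → ψ))) → ((φ → ~φ) → (ψ ↔ ψ)) = 4 → 6 = 6
~ψ = ~4 = 2
~ψ = ~4 = 2
φ ↔ ~ψ = 1 ↔ 2 = 5
~ψ ↔ (φ ↔ ~ψ) = 2 ↔ 5 = 3
χ ↔ χ = 1 ↔ 1 = 6
(χ ↔ χ) ↔ χ = 6 ↔ 1 = 1
(~ψ ↔ (φ ↔ ~ψ)) → ((χ ↔ χ) ↔ χ) = 3 → 1 = 4
(((~(φ ↔ φ) → (χ ↔ ψ)) ↔ (ψ ↔ (χ → ψ))) → ((φ → ~φ) → (ψ ↔ ψ))) ↔ ((~ψ ↔ (φ ↔ ~ψ)) → ((χ ↔ χ) ↔ χ)) = 6 ↔ 4 = 4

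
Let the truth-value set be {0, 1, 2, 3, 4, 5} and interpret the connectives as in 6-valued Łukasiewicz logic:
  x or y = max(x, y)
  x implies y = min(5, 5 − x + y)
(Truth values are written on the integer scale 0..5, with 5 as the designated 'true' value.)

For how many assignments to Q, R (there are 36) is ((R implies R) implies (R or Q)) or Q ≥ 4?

20

value 5: 11 assignments (counts)
value 4: 9 assignments (counts)
value 3: 7 assignments
value 2: 5 assignments
value 1: 3 assignments
value 0: 1 assignment
So 20 of the 36 assignments meet the threshold.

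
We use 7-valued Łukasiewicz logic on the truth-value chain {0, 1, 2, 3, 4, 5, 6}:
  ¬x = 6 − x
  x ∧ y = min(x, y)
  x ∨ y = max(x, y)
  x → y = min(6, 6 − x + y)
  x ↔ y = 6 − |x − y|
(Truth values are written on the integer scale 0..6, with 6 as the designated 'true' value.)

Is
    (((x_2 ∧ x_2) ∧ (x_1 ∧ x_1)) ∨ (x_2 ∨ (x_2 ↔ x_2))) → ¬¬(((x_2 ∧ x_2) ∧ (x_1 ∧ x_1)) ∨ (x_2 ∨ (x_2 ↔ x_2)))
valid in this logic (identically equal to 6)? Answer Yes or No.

At x_1 = 4, x_2 = 5, for instance:
x_2 ∧ x_2 = 5 ∧ 5 = 5
x_1 ∧ x_1 = 4 ∧ 4 = 4
(x_2 ∧ x_2) ∧ (x_1 ∧ x_1) = 5 ∧ 4 = 4
x_2 ↔ x_2 = 5 ↔ 5 = 6
x_2 ∨ (x_2 ↔ x_2) = 5 ∨ 6 = 6
((x_2 ∧ x_2) ∧ (x_1 ∧ x_1)) ∨ (x_2 ∨ (x_2 ↔ x_2)) = 4 ∨ 6 = 6
¬(((x_2 ∧ x_2) ∧ (x_1 ∧ x_1)) ∨ (x_2 ∨ (x_2 ↔ x_2))) = ¬6 = 0
¬¬(((x_2 ∧ x_2) ∧ (x_1 ∧ x_1)) ∨ (x_2 ∨ (x_2 ↔ x_2))) = ¬0 = 6
(((x_2 ∧ x_2) ∧ (x_1 ∧ x_1)) ∨ (x_2 ∨ (x_2 ↔ x_2))) → ¬¬(((x_2 ∧ x_2) ∧ (x_1 ∧ x_1)) ∨ (x_2 ∨ (x_2 ↔ x_2))) = 6 → 6 = 6
and checking the remaining 48 assignments likewise gives ≥ 6 in every case.

Yes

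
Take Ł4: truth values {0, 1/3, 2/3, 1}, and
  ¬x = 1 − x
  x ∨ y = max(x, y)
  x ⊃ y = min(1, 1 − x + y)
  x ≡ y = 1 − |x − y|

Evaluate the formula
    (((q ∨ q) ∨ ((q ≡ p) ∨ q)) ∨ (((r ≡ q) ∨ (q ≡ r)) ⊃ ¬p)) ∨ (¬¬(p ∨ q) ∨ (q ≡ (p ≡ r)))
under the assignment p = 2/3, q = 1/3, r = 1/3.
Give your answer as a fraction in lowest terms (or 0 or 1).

2/3

q ∨ q = 1/3 ∨ 1/3 = 1/3
q ≡ p = 1/3 ≡ 2/3 = 2/3
(q ≡ p) ∨ q = 2/3 ∨ 1/3 = 2/3
(q ∨ q) ∨ ((q ≡ p) ∨ q) = 1/3 ∨ 2/3 = 2/3
r ≡ q = 1/3 ≡ 1/3 = 1
q ≡ r = 1/3 ≡ 1/3 = 1
(r ≡ q) ∨ (q ≡ r) = 1 ∨ 1 = 1
¬p = ¬2/3 = 1/3
((r ≡ q) ∨ (q ≡ r)) ⊃ ¬p = 1 ⊃ 1/3 = 1/3
((q ∨ q) ∨ ((q ≡ p) ∨ q)) ∨ (((r ≡ q) ∨ (q ≡ r)) ⊃ ¬p) = 2/3 ∨ 1/3 = 2/3
p ∨ q = 2/3 ∨ 1/3 = 2/3
¬(p ∨ q) = ¬2/3 = 1/3
¬¬(p ∨ q) = ¬1/3 = 2/3
p ≡ r = 2/3 ≡ 1/3 = 2/3
q ≡ (p ≡ r) = 1/3 ≡ 2/3 = 2/3
¬¬(p ∨ q) ∨ (q ≡ (p ≡ r)) = 2/3 ∨ 2/3 = 2/3
(((q ∨ q) ∨ ((q ≡ p) ∨ q)) ∨ (((r ≡ q) ∨ (q ≡ r)) ⊃ ¬p)) ∨ (¬¬(p ∨ q) ∨ (q ≡ (p ≡ r))) = 2/3 ∨ 2/3 = 2/3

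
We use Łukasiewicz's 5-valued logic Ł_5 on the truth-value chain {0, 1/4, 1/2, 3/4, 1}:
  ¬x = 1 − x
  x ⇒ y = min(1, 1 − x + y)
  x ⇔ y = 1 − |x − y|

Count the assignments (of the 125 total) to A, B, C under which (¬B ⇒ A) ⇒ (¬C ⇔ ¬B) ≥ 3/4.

84

value 1: 52 assignments (counts)
value 3/4: 32 assignments (counts)
value 1/2: 22 assignments
value 1/4: 13 assignments
value 0: 6 assignments
So 84 of the 125 assignments meet the threshold.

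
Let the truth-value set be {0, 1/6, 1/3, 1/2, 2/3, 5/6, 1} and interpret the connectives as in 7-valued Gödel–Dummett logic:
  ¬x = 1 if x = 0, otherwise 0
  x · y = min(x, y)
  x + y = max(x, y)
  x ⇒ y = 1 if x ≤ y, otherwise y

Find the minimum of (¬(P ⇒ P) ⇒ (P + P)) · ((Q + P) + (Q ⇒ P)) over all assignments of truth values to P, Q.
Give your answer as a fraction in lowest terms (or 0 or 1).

Take P = 0, Q = 1/6:
P ⇒ P = 0 ⇒ 0 = 1
¬(P ⇒ P) = ¬1 = 0
P + P = 0 + 0 = 0
¬(P ⇒ P) ⇒ (P + P) = 0 ⇒ 0 = 1
Q + P = 1/6 + 0 = 1/6
Q ⇒ P = 1/6 ⇒ 0 = 0
(Q + P) + (Q ⇒ P) = 1/6 + 0 = 1/6
(¬(P ⇒ P) ⇒ (P + P)) · ((Q + P) + (Q ⇒ P)) = 1 · 1/6 = 1/6
No assignment yields a value below 1/6, so this is the minimum.

1/6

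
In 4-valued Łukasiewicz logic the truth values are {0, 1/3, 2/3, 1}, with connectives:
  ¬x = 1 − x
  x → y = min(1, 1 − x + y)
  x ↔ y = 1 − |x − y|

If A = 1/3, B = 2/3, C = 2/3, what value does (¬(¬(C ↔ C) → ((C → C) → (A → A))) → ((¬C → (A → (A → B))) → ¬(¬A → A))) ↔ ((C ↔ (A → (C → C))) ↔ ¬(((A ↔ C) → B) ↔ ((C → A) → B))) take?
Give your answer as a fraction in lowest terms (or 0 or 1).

1/3

C ↔ C = 2/3 ↔ 2/3 = 1
¬(C ↔ C) = ¬1 = 0
C → C = 2/3 → 2/3 = 1
A → A = 1/3 → 1/3 = 1
(C → C) → (A → A) = 1 → 1 = 1
¬(C ↔ C) → ((C → C) → (A → A)) = 0 → 1 = 1
¬(¬(C ↔ C) → ((C → C) → (A → A))) = ¬1 = 0
¬C = ¬2/3 = 1/3
A → B = 1/3 → 2/3 = 1
A → (A → B) = 1/3 → 1 = 1
¬C → (A → (A → B)) = 1/3 → 1 = 1
¬A = ¬1/3 = 2/3
¬A → A = 2/3 → 1/3 = 2/3
¬(¬A → A) = ¬2/3 = 1/3
(¬C → (A → (A → B))) → ¬(¬A → A) = 1 → 1/3 = 1/3
¬(¬(C ↔ C) → ((C → C) → (A → A))) → ((¬C → (A → (A → B))) → ¬(¬A → A)) = 0 → 1/3 = 1
C → C = 2/3 → 2/3 = 1
A → (C → C) = 1/3 → 1 = 1
C ↔ (A → (C → C)) = 2/3 ↔ 1 = 2/3
A ↔ C = 1/3 ↔ 2/3 = 2/3
(A ↔ C) → B = 2/3 → 2/3 = 1
C → A = 2/3 → 1/3 = 2/3
(C → A) → B = 2/3 → 2/3 = 1
((A ↔ C) → B) ↔ ((C → A) → B) = 1 ↔ 1 = 1
¬(((A ↔ C) → B) ↔ ((C → A) → B)) = ¬1 = 0
(C ↔ (A → (C → C))) ↔ ¬(((A ↔ C) → B) ↔ ((C → A) → B)) = 2/3 ↔ 0 = 1/3
(¬(¬(C ↔ C) → ((C → C) → (A → A))) → ((¬C → (A → (A → B))) → ¬(¬A → A))) ↔ ((C ↔ (A → (C → C))) ↔ ¬(((A ↔ C) → B) ↔ ((C → A) → B))) = 1 ↔ 1/3 = 1/3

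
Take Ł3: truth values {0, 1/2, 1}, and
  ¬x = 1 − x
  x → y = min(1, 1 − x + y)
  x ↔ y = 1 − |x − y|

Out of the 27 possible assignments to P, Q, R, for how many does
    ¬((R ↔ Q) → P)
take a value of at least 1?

3

value 1: 3 assignments (counts)
value 1/2: 7 assignments
value 0: 17 assignments
So 3 of the 27 assignments meet the threshold.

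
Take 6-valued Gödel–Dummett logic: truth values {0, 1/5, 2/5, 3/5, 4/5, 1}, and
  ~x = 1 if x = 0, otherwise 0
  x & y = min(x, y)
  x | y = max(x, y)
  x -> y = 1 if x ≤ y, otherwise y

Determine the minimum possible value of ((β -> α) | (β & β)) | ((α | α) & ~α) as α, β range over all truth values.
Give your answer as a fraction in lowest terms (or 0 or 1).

1/5

Take α = 0, β = 1/5:
β -> α = 1/5 -> 0 = 0
β & β = 1/5 & 1/5 = 1/5
(β -> α) | (β & β) = 0 | 1/5 = 1/5
α | α = 0 | 0 = 0
~α = ~0 = 1
(α | α) & ~α = 0 & 1 = 0
((β -> α) | (β & β)) | ((α | α) & ~α) = 1/5 | 0 = 1/5
No assignment yields a value below 1/5, so this is the minimum.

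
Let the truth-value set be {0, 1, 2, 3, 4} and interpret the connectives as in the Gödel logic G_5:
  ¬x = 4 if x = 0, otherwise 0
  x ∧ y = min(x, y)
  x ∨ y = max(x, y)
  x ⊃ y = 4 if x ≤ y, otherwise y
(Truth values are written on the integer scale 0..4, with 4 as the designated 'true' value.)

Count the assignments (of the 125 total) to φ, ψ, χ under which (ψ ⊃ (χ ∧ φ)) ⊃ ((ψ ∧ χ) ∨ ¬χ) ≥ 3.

80

value 4: 76 assignments (counts)
value 3: 4 assignments (counts)
value 2: 9 assignments
value 1: 16 assignments
value 0: 20 assignments
So 80 of the 125 assignments meet the threshold.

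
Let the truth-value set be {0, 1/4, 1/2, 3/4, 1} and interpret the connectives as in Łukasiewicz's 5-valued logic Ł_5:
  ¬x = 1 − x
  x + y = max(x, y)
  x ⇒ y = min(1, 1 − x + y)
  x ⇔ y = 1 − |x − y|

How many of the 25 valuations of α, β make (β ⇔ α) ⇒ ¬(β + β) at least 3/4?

value 1: 13 assignments (counts)
value 3/4: 5 assignments (counts)
value 1/2: 4 assignments
value 1/4: 2 assignments
value 0: 1 assignment
So 18 of the 25 assignments meet the threshold.

18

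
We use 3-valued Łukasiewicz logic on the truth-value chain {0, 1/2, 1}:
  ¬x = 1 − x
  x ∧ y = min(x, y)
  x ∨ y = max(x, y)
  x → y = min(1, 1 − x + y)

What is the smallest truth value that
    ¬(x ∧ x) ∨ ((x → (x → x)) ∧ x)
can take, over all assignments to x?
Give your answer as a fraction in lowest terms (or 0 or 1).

Take x = 1/2:
x ∧ x = 1/2 ∧ 1/2 = 1/2
¬(x ∧ x) = ¬1/2 = 1/2
x → x = 1/2 → 1/2 = 1
x → (x → x) = 1/2 → 1 = 1
(x → (x → x)) ∧ x = 1 ∧ 1/2 = 1/2
¬(x ∧ x) ∨ ((x → (x → x)) ∧ x) = 1/2 ∨ 1/2 = 1/2
No assignment yields a value below 1/2, so this is the minimum.

1/2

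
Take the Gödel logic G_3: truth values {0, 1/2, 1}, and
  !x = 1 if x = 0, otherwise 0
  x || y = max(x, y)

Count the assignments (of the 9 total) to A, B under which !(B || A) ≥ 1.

A = 0, B = 0 ↦ 1  ≥
A = 0, B = 1/2 ↦ 0  <
A = 0, B = 1 ↦ 0  <
A = 1/2, B = 0 ↦ 0  <
A = 1/2, B = 1/2 ↦ 0  <
A = 1/2, B = 1 ↦ 0  <
A = 1, B = 0 ↦ 0  <
A = 1, B = 1/2 ↦ 0  <
A = 1, B = 1 ↦ 0  <
So 1 of the 9 assignments meets the threshold.

1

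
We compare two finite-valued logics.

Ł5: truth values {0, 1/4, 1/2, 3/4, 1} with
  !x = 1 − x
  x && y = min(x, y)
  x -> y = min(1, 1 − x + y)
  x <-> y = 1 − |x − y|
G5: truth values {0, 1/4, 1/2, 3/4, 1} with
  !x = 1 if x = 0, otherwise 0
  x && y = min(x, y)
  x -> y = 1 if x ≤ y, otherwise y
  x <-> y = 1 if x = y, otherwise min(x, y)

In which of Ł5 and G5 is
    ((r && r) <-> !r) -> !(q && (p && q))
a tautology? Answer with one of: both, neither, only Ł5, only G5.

only G5

In Ł5: at p = 1/4, q = 1/4, r = 1/2 the value is 3/4 — not a tautology.
In G5: every assignment gives 1 — tautology.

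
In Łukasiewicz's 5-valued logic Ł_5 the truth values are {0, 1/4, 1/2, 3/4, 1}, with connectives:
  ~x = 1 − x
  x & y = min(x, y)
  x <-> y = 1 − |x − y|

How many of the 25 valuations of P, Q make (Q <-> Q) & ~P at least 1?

value 1: 5 assignments (counts)
value 3/4: 5 assignments
value 1/2: 5 assignments
value 1/4: 5 assignments
value 0: 5 assignments
So 5 of the 25 assignments meet the threshold.

5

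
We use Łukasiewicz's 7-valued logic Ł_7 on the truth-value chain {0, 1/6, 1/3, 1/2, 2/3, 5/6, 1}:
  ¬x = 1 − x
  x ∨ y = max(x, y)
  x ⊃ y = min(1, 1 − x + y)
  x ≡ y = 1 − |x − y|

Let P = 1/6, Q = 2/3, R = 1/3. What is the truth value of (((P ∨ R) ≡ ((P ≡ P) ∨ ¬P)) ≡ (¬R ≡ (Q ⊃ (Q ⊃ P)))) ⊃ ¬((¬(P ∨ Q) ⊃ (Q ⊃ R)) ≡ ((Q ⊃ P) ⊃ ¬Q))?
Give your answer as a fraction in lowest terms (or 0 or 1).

2/3

P ∨ R = 1/6 ∨ 1/3 = 1/3
P ≡ P = 1/6 ≡ 1/6 = 1
¬P = ¬1/6 = 5/6
(P ≡ P) ∨ ¬P = 1 ∨ 5/6 = 1
(P ∨ R) ≡ ((P ≡ P) ∨ ¬P) = 1/3 ≡ 1 = 1/3
¬R = ¬1/3 = 2/3
Q ⊃ P = 2/3 ⊃ 1/6 = 1/2
Q ⊃ (Q ⊃ P) = 2/3 ⊃ 1/2 = 5/6
¬R ≡ (Q ⊃ (Q ⊃ P)) = 2/3 ≡ 5/6 = 5/6
((P ∨ R) ≡ ((P ≡ P) ∨ ¬P)) ≡ (¬R ≡ (Q ⊃ (Q ⊃ P))) = 1/3 ≡ 5/6 = 1/2
P ∨ Q = 1/6 ∨ 2/3 = 2/3
¬(P ∨ Q) = ¬2/3 = 1/3
Q ⊃ R = 2/3 ⊃ 1/3 = 2/3
¬(P ∨ Q) ⊃ (Q ⊃ R) = 1/3 ⊃ 2/3 = 1
Q ⊃ P = 2/3 ⊃ 1/6 = 1/2
¬Q = ¬2/3 = 1/3
(Q ⊃ P) ⊃ ¬Q = 1/2 ⊃ 1/3 = 5/6
(¬(P ∨ Q) ⊃ (Q ⊃ R)) ≡ ((Q ⊃ P) ⊃ ¬Q) = 1 ≡ 5/6 = 5/6
¬((¬(P ∨ Q) ⊃ (Q ⊃ R)) ≡ ((Q ⊃ P) ⊃ ¬Q)) = ¬5/6 = 1/6
(((P ∨ R) ≡ ((P ≡ P) ∨ ¬P)) ≡ (¬R ≡ (Q ⊃ (Q ⊃ P)))) ⊃ ¬((¬(P ∨ Q) ⊃ (Q ⊃ R)) ≡ ((Q ⊃ P) ⊃ ¬Q)) = 1/2 ⊃ 1/6 = 2/3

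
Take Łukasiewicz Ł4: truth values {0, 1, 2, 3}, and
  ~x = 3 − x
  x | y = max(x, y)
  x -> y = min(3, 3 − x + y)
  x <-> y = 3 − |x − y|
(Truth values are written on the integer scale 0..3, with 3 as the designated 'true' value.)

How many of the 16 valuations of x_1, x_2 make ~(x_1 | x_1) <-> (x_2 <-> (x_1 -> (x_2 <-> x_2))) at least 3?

4

x_1 = 0, x_2 = 0 ↦ 0  <
x_1 = 0, x_2 = 1 ↦ 1  <
x_1 = 0, x_2 = 2 ↦ 2  <
x_1 = 0, x_2 = 3 ↦ 3  ≥
x_1 = 1, x_2 = 0 ↦ 1  <
x_1 = 1, x_2 = 1 ↦ 2  <
x_1 = 1, x_2 = 2 ↦ 3  ≥
x_1 = 1, x_2 = 3 ↦ 2  <
x_1 = 2, x_2 = 0 ↦ 2  <
x_1 = 2, x_2 = 1 ↦ 3  ≥
x_1 = 2, x_2 = 2 ↦ 2  <
x_1 = 2, x_2 = 3 ↦ 1  <
x_1 = 3, x_2 = 0 ↦ 3  ≥
x_1 = 3, x_2 = 1 ↦ 2  <
x_1 = 3, x_2 = 2 ↦ 1  <
x_1 = 3, x_2 = 3 ↦ 0  <
So 4 of the 16 assignments meet the threshold.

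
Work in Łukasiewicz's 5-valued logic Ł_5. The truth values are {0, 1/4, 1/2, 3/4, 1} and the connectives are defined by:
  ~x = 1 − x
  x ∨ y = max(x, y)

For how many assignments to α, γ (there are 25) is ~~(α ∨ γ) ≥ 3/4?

16

value 1: 9 assignments (counts)
value 3/4: 7 assignments (counts)
value 1/2: 5 assignments
value 1/4: 3 assignments
value 0: 1 assignment
So 16 of the 25 assignments meet the threshold.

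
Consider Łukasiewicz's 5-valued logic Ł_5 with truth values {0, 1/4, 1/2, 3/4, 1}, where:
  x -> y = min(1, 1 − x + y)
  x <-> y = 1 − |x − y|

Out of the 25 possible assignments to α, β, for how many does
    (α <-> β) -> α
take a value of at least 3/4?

18

value 1: 13 assignments (counts)
value 3/4: 5 assignments (counts)
value 1/2: 4 assignments
value 1/4: 2 assignments
value 0: 1 assignment
So 18 of the 25 assignments meet the threshold.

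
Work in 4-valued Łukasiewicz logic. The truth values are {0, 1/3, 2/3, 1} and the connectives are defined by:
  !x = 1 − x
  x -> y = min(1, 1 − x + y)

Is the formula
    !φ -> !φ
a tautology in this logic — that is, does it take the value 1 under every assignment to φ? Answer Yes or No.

φ = 0 ↦ 1
φ = 1/3 ↦ 1
φ = 2/3 ↦ 1
φ = 1 ↦ 1
Every assignment gives a value ≥ 1.

Yes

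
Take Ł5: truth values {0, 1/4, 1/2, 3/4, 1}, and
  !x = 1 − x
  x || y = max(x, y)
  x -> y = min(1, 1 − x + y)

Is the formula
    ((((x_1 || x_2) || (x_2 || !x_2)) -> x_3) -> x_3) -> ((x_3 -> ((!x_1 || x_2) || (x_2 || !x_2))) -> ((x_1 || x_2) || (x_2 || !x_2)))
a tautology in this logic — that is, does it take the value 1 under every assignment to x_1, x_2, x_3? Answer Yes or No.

No

Counterexample: take x_1 = 0, x_2 = 1/4, x_3 = 1.
x_1 || x_2 = 0 || 1/4 = 1/4
!x_2 = !1/4 = 3/4
x_2 || !x_2 = 1/4 || 3/4 = 3/4
(x_1 || x_2) || (x_2 || !x_2) = 1/4 || 3/4 = 3/4
((x_1 || x_2) || (x_2 || !x_2)) -> x_3 = 3/4 -> 1 = 1
(((x_1 || x_2) || (x_2 || !x_2)) -> x_3) -> x_3 = 1 -> 1 = 1
!x_1 = !0 = 1
!x_1 || x_2 = 1 || 1/4 = 1
!x_2 = !1/4 = 3/4
x_2 || !x_2 = 1/4 || 3/4 = 3/4
(!x_1 || x_2) || (x_2 || !x_2) = 1 || 3/4 = 1
x_3 -> ((!x_1 || x_2) || (x_2 || !x_2)) = 1 -> 1 = 1
x_1 || x_2 = 0 || 1/4 = 1/4
!x_2 = !1/4 = 3/4
x_2 || !x_2 = 1/4 || 3/4 = 3/4
(x_1 || x_2) || (x_2 || !x_2) = 1/4 || 3/4 = 3/4
(x_3 -> ((!x_1 || x_2) || (x_2 || !x_2))) -> ((x_1 || x_2) || (x_2 || !x_2)) = 1 -> 3/4 = 3/4
((((x_1 || x_2) || (x_2 || !x_2)) -> x_3) -> x_3) -> ((x_3 -> ((!x_1 || x_2) || (x_2 || !x_2))) -> ((x_1 || x_2) || (x_2 || !x_2))) = 1 -> 3/4 = 3/4
This gives 3/4 ≠ 1.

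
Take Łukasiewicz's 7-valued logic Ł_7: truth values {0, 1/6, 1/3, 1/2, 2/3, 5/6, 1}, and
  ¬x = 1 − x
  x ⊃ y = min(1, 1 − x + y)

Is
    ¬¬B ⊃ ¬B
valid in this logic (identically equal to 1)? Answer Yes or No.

Counterexample: take B = 2/3.
¬B = ¬2/3 = 1/3
¬¬B = ¬1/3 = 2/3
¬B = ¬2/3 = 1/3
¬¬B ⊃ ¬B = 2/3 ⊃ 1/3 = 2/3
This gives 2/3 ≠ 1.

No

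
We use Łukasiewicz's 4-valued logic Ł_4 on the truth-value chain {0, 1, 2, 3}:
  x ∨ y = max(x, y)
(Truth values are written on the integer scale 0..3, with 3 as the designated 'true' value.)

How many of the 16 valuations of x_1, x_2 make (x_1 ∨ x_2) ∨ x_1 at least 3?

7

x_1 = 0, x_2 = 0 ↦ 0  <
x_1 = 0, x_2 = 1 ↦ 1  <
x_1 = 0, x_2 = 2 ↦ 2  <
x_1 = 0, x_2 = 3 ↦ 3  ≥
x_1 = 1, x_2 = 0 ↦ 1  <
x_1 = 1, x_2 = 1 ↦ 1  <
x_1 = 1, x_2 = 2 ↦ 2  <
x_1 = 1, x_2 = 3 ↦ 3  ≥
x_1 = 2, x_2 = 0 ↦ 2  <
x_1 = 2, x_2 = 1 ↦ 2  <
x_1 = 2, x_2 = 2 ↦ 2  <
x_1 = 2, x_2 = 3 ↦ 3  ≥
x_1 = 3, x_2 = 0 ↦ 3  ≥
x_1 = 3, x_2 = 1 ↦ 3  ≥
x_1 = 3, x_2 = 2 ↦ 3  ≥
x_1 = 3, x_2 = 3 ↦ 3  ≥
So 7 of the 16 assignments meet the threshold.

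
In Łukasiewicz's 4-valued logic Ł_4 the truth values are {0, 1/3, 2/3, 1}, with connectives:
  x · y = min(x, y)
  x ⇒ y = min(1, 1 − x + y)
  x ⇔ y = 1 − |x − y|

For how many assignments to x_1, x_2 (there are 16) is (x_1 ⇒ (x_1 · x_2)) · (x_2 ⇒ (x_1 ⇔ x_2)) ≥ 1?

x_1 = 0, x_2 = 0 ↦ 1  ≥
x_1 = 0, x_2 = 1/3 ↦ 1  ≥
x_1 = 0, x_2 = 2/3 ↦ 2/3  <
x_1 = 0, x_2 = 1 ↦ 0  <
x_1 = 1/3, x_2 = 0 ↦ 2/3  <
x_1 = 1/3, x_2 = 1/3 ↦ 1  ≥
x_1 = 1/3, x_2 = 2/3 ↦ 1  ≥
x_1 = 1/3, x_2 = 1 ↦ 1/3  <
x_1 = 2/3, x_2 = 0 ↦ 1/3  <
x_1 = 2/3, x_2 = 1/3 ↦ 2/3  <
x_1 = 2/3, x_2 = 2/3 ↦ 1  ≥
x_1 = 2/3, x_2 = 1 ↦ 2/3  <
x_1 = 1, x_2 = 0 ↦ 0  <
x_1 = 1, x_2 = 1/3 ↦ 1/3  <
x_1 = 1, x_2 = 2/3 ↦ 2/3  <
x_1 = 1, x_2 = 1 ↦ 1  ≥
So 6 of the 16 assignments meet the threshold.

6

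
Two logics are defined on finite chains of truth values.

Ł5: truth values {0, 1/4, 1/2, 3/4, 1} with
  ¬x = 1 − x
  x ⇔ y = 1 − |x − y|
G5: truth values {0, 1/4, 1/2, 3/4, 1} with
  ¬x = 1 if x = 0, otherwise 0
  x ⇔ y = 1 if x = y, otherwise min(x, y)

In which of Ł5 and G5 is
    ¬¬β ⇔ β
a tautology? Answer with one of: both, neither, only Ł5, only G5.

only Ł5

In Ł5: every assignment gives 1 — tautology.
In G5: at β = 1/4 the value is 1/4 — not a tautology.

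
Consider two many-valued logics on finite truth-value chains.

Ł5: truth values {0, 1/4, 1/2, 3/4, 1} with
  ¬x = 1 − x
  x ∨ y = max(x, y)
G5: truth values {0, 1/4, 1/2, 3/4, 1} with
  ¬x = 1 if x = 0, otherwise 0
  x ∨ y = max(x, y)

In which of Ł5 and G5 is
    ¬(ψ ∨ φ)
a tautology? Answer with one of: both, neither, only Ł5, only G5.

In Ł5: at φ = 0, ψ = 1/4 the value is 3/4 — not a tautology.
In G5: at φ = 0, ψ = 1/4 the value is 0 — not a tautology.

neither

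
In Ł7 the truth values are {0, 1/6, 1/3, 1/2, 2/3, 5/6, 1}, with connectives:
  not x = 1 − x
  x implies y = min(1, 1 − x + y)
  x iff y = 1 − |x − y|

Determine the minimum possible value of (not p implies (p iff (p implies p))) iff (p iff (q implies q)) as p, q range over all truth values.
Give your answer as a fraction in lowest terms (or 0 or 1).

Take p = 1/2, q = 0:
not p = not 1/2 = 1/2
p implies p = 1/2 implies 1/2 = 1
p iff (p implies p) = 1/2 iff 1 = 1/2
not p implies (p iff (p implies p)) = 1/2 implies 1/2 = 1
q implies q = 0 implies 0 = 1
p iff (q implies q) = 1/2 iff 1 = 1/2
(not p implies (p iff (p implies p))) iff (p iff (q implies q)) = 1 iff 1/2 = 1/2
No assignment yields a value below 1/2, so this is the minimum.

1/2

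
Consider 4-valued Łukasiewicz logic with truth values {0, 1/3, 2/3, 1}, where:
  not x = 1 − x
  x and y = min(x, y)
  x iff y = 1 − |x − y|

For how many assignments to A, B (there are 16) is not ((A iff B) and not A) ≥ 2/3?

11

A = 0, B = 0 ↦ 0  <
A = 0, B = 1/3 ↦ 1/3  <
A = 0, B = 2/3 ↦ 2/3  ≥
A = 0, B = 1 ↦ 1  ≥
A = 1/3, B = 0 ↦ 1/3  <
A = 1/3, B = 1/3 ↦ 1/3  <
A = 1/3, B = 2/3 ↦ 1/3  <
A = 1/3, B = 1 ↦ 2/3  ≥
A = 2/3, B = 0 ↦ 2/3  ≥
A = 2/3, B = 1/3 ↦ 2/3  ≥
A = 2/3, B = 2/3 ↦ 2/3  ≥
A = 2/3, B = 1 ↦ 2/3  ≥
A = 1, B = 0 ↦ 1  ≥
A = 1, B = 1/3 ↦ 1  ≥
A = 1, B = 2/3 ↦ 1  ≥
A = 1, B = 1 ↦ 1  ≥
So 11 of the 16 assignments meet the threshold.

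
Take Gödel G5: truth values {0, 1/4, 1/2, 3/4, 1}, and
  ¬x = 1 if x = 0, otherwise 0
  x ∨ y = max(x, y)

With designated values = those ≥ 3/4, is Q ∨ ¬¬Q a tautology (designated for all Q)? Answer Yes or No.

No

Counterexample: take Q = 0.
¬Q = ¬0 = 1
¬¬Q = ¬1 = 0
Q ∨ ¬¬Q = 0 ∨ 0 = 0
This gives 0, which is below 3/4.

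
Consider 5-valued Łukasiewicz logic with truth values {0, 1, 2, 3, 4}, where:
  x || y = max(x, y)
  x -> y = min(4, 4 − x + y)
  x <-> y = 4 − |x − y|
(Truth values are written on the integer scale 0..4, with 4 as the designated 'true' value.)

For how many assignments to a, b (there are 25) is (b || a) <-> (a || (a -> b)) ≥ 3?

18

value 4: 13 assignments (counts)
value 3: 5 assignments (counts)
value 2: 4 assignments
value 1: 2 assignments
value 0: 1 assignment
So 18 of the 25 assignments meet the threshold.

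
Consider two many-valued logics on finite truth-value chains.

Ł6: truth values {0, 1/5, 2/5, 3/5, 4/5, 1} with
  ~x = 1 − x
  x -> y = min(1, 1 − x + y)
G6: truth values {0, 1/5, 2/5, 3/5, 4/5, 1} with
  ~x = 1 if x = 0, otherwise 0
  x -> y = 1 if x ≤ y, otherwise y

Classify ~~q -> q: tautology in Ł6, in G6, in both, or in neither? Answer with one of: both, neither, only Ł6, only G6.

In Ł6: every assignment gives 1 — tautology.
In G6: at q = 1/5 the value is 1/5 — not a tautology.

only Ł6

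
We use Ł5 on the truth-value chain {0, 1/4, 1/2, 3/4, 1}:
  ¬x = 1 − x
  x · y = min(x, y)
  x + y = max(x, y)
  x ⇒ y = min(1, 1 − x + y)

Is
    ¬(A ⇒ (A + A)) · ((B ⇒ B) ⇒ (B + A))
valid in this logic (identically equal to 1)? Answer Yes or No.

Counterexample: take A = 0, B = 0.
A + A = 0 + 0 = 0
A ⇒ (A + A) = 0 ⇒ 0 = 1
¬(A ⇒ (A + A)) = ¬1 = 0
B ⇒ B = 0 ⇒ 0 = 1
B + A = 0 + 0 = 0
(B ⇒ B) ⇒ (B + A) = 1 ⇒ 0 = 0
¬(A ⇒ (A + A)) · ((B ⇒ B) ⇒ (B + A)) = 0 · 0 = 0
This gives 0 ≠ 1.

No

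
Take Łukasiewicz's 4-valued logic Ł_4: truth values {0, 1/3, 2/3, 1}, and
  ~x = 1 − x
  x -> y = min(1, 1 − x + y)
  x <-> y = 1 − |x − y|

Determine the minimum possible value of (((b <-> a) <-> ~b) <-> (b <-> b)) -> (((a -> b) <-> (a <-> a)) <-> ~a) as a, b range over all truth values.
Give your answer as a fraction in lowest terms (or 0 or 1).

Take a = 2/3, b = 1/3:
b <-> a = 1/3 <-> 2/3 = 2/3
~b = ~1/3 = 2/3
(b <-> a) <-> ~b = 2/3 <-> 2/3 = 1
b <-> b = 1/3 <-> 1/3 = 1
((b <-> a) <-> ~b) <-> (b <-> b) = 1 <-> 1 = 1
a -> b = 2/3 -> 1/3 = 2/3
a <-> a = 2/3 <-> 2/3 = 1
(a -> b) <-> (a <-> a) = 2/3 <-> 1 = 2/3
~a = ~2/3 = 1/3
((a -> b) <-> (a <-> a)) <-> ~a = 2/3 <-> 1/3 = 2/3
(((b <-> a) <-> ~b) <-> (b <-> b)) -> (((a -> b) <-> (a <-> a)) <-> ~a) = 1 -> 2/3 = 2/3
No assignment yields a value below 2/3, so this is the minimum.

2/3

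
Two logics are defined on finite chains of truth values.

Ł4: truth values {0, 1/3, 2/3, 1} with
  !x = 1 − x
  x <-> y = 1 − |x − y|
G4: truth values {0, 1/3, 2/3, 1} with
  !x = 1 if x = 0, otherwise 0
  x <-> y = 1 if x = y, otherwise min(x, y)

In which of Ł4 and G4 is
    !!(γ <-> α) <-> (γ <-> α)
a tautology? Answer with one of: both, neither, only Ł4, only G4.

In Ł4: every assignment gives 1 — tautology.
In G4: at α = 1/3, γ = 2/3 the value is 1/3 — not a tautology.

only Ł4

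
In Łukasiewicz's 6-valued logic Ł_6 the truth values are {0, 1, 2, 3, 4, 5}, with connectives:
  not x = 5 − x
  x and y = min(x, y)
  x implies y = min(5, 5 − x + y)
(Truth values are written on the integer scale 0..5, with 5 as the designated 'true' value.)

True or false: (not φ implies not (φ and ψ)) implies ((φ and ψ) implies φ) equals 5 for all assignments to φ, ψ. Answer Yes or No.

Yes

At φ = 1, ψ = 5, for instance:
not φ = not 1 = 4
φ and ψ = 1 and 5 = 1
not (φ and ψ) = not 1 = 4
not φ implies not (φ and ψ) = 4 implies 4 = 5
(φ and ψ) implies φ = 1 implies 1 = 5
(not φ implies not (φ and ψ)) implies ((φ and ψ) implies φ) = 5 implies 5 = 5
and checking the remaining 35 assignments likewise gives ≥ 5 in every case.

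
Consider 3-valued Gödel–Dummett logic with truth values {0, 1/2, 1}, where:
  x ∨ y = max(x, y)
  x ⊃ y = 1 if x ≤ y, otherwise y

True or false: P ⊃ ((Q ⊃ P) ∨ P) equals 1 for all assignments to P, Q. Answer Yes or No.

P = 0, Q = 0 ↦ 1
P = 0, Q = 1/2 ↦ 1
P = 0, Q = 1 ↦ 1
P = 1/2, Q = 0 ↦ 1
P = 1/2, Q = 1/2 ↦ 1
P = 1/2, Q = 1 ↦ 1
P = 1, Q = 0 ↦ 1
P = 1, Q = 1/2 ↦ 1
P = 1, Q = 1 ↦ 1
Every assignment gives a value ≥ 1.

Yes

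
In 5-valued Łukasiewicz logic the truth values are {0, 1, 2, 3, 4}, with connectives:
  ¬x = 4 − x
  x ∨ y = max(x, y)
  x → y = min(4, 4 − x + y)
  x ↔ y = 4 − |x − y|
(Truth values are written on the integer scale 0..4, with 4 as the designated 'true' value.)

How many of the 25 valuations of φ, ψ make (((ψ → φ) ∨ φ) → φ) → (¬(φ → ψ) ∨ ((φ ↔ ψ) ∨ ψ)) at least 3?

value 4: 21 assignments (counts)
value 3: 3 assignments (counts)
value 2: 1 assignment
So 24 of the 25 assignments meet the threshold.

24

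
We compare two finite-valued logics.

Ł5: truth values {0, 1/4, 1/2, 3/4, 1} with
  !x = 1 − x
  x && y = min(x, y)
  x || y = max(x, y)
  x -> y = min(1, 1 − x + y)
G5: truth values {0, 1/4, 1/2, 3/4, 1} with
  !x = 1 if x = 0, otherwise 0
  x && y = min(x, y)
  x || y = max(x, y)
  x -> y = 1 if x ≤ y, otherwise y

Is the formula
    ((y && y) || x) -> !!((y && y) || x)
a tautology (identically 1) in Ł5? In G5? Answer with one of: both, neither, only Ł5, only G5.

In Ł5: every assignment gives 1 — tautology.
In G5: every assignment gives 1 — tautology.

both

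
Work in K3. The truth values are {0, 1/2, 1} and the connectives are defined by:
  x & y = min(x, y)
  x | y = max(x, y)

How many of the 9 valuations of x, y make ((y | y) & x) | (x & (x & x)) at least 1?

x = 0, y = 0 ↦ 0  <
x = 0, y = 1/2 ↦ 0  <
x = 0, y = 1 ↦ 0  <
x = 1/2, y = 0 ↦ 1/2  <
x = 1/2, y = 1/2 ↦ 1/2  <
x = 1/2, y = 1 ↦ 1/2  <
x = 1, y = 0 ↦ 1  ≥
x = 1, y = 1/2 ↦ 1  ≥
x = 1, y = 1 ↦ 1  ≥
So 3 of the 9 assignments meet the threshold.

3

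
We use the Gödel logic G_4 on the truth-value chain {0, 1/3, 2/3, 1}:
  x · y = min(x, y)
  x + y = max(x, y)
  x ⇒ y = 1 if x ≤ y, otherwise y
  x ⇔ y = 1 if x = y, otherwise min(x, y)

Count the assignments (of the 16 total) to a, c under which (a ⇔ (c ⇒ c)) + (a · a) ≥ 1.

4

a = 0, c = 0 ↦ 0  <
a = 0, c = 1/3 ↦ 0  <
a = 0, c = 2/3 ↦ 0  <
a = 0, c = 1 ↦ 0  <
a = 1/3, c = 0 ↦ 1/3  <
a = 1/3, c = 1/3 ↦ 1/3  <
a = 1/3, c = 2/3 ↦ 1/3  <
a = 1/3, c = 1 ↦ 1/3  <
a = 2/3, c = 0 ↦ 2/3  <
a = 2/3, c = 1/3 ↦ 2/3  <
a = 2/3, c = 2/3 ↦ 2/3  <
a = 2/3, c = 1 ↦ 2/3  <
a = 1, c = 0 ↦ 1  ≥
a = 1, c = 1/3 ↦ 1  ≥
a = 1, c = 2/3 ↦ 1  ≥
a = 1, c = 1 ↦ 1  ≥
So 4 of the 16 assignments meet the threshold.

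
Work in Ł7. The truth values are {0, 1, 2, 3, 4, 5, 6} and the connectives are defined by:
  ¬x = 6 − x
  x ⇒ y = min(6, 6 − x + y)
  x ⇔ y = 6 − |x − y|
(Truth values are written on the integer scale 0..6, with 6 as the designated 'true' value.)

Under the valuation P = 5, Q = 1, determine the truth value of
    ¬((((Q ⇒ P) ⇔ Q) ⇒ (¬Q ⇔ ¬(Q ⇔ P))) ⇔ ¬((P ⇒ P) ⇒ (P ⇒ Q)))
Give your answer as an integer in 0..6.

2

Q ⇒ P = 1 ⇒ 5 = 6
(Q ⇒ P) ⇔ Q = 6 ⇔ 1 = 1
¬Q = ¬1 = 5
Q ⇔ P = 1 ⇔ 5 = 2
¬(Q ⇔ P) = ¬2 = 4
¬Q ⇔ ¬(Q ⇔ P) = 5 ⇔ 4 = 5
((Q ⇒ P) ⇔ Q) ⇒ (¬Q ⇔ ¬(Q ⇔ P)) = 1 ⇒ 5 = 6
P ⇒ P = 5 ⇒ 5 = 6
P ⇒ Q = 5 ⇒ 1 = 2
(P ⇒ P) ⇒ (P ⇒ Q) = 6 ⇒ 2 = 2
¬((P ⇒ P) ⇒ (P ⇒ Q)) = ¬2 = 4
(((Q ⇒ P) ⇔ Q) ⇒ (¬Q ⇔ ¬(Q ⇔ P))) ⇔ ¬((P ⇒ P) ⇒ (P ⇒ Q)) = 6 ⇔ 4 = 4
¬((((Q ⇒ P) ⇔ Q) ⇒ (¬Q ⇔ ¬(Q ⇔ P))) ⇔ ¬((P ⇒ P) ⇒ (P ⇒ Q))) = ¬4 = 2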